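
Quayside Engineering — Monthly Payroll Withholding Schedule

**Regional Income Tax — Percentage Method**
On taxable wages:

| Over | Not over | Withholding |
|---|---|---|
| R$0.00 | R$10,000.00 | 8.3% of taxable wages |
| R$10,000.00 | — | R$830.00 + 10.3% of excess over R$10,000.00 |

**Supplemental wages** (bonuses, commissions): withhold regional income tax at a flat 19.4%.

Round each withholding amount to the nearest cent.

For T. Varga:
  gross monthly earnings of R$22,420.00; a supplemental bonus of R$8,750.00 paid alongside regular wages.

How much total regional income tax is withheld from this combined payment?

R$3,806.76

Regional Income Tax: taxable = R$22,420.00
  R$830.00 + 10.3% × (R$22,420.00 − R$10,000.00) = R$830.00 + 10.3% × R$12,420.00 = R$2,109.26
Supplemental (19.4% flat on bonus): 19.4% × R$8,750.00 = R$1,697.50
Total regional income tax: R$2,109.26 + R$1,697.50 = R$3,806.76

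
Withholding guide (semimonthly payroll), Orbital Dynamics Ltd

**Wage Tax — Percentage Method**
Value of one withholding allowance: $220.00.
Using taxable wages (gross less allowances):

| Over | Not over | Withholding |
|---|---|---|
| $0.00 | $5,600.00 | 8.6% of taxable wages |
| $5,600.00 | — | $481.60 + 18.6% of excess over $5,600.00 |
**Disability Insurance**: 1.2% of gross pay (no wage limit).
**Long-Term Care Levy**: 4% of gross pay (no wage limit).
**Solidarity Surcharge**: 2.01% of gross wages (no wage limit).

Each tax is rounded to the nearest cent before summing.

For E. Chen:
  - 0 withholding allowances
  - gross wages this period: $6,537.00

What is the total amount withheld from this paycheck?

$1,127.19

Wage Tax: taxable = $6,537.00
  $481.60 + 18.6% × ($6,537.00 − $5,600.00) = $481.60 + 18.6% × $937.00 = $655.88
Disability Insurance: 1.2% × $6,537.00 = $78.44
Long-Term Care Levy: 4% × $6,537.00 = $261.48
Solidarity Surcharge: 2.01% × $6,537.00 = $131.39
Total: $655.88 + $78.44 + $261.48 + $131.39 = $1,127.19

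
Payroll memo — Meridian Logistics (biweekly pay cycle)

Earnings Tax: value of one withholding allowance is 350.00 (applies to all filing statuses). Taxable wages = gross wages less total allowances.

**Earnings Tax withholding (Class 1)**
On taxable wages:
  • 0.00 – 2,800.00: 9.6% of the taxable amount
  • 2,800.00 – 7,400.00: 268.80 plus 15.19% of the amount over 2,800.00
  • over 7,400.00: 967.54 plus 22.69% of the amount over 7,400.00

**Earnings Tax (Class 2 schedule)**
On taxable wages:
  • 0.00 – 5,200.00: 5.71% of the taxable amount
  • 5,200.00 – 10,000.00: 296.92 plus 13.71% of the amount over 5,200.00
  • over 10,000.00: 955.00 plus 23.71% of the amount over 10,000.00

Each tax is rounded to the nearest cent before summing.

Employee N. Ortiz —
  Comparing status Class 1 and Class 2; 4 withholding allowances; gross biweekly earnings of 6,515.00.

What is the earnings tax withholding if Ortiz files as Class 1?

620.45

Earnings Tax (Class 1): taxable = 6,515.00 − 4×350.00 = 5,115.00
  268.80 + 15.19% × (5,115.00 − 2,800.00) = 268.80 + 15.19% × 2,315.00 = 620.45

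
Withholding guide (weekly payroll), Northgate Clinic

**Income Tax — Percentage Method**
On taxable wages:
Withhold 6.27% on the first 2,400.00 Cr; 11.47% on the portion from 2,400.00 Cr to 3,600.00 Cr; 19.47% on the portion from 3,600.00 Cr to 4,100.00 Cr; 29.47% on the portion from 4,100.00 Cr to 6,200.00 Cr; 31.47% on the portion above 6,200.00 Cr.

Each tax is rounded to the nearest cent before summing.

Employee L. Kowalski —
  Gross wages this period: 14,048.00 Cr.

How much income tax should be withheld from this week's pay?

Income Tax: taxable = 14,048.00 Cr
  1,004.34 Cr + 31.47% × (14,048.00 Cr − 6,200.00 Cr) = 1,004.34 Cr + 31.47% × 7,848.00 Cr = 3,474.11 Cr

3,474.11 Cr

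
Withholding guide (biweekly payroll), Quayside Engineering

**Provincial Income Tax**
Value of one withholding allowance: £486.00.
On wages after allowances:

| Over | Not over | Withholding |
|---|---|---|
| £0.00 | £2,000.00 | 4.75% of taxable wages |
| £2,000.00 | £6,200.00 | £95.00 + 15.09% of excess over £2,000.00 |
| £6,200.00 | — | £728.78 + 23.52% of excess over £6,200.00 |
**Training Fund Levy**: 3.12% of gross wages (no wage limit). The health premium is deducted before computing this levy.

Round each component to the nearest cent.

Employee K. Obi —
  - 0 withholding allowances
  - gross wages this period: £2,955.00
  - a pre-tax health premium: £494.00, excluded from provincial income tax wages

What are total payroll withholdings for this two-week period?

Provincial Income Tax: taxable = £2,955.00 − £494.00 = £2,461.00
  £95.00 + 15.09% × (£2,461.00 − £2,000.00) = £95.00 + 15.09% × £461.00 = £164.56
Training Fund Levy: 3.12% × £2,461.00 = £76.78
Total: £164.56 + £76.78 = £241.34

£241.34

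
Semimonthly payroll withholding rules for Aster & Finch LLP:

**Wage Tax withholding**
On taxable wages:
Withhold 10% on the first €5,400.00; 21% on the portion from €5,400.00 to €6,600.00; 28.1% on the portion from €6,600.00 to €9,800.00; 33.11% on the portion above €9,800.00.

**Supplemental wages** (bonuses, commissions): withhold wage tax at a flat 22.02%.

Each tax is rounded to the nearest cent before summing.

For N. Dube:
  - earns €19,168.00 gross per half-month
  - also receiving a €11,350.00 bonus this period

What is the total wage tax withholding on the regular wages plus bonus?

Wage Tax: taxable = €19,168.00
  €1,691.20 + 33.11% × (€19,168.00 − €9,800.00) = €1,691.20 + 33.11% × €9,368.00 = €4,792.94
Supplemental (22.02% flat on bonus): 22.02% × €11,350.00 = €2,499.27
Total wage tax: €4,792.94 + €2,499.27 = €7,292.21

€7,292.21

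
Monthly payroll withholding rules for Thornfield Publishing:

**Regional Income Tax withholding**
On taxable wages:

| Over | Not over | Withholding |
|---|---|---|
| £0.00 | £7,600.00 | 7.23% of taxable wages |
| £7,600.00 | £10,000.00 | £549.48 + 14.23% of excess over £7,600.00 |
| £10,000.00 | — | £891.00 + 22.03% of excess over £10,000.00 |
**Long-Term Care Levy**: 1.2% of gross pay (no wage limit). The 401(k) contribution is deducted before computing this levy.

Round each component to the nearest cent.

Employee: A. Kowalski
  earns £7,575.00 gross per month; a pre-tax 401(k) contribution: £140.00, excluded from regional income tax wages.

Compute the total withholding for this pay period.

£626.77

Regional Income Tax: taxable = £7,575.00 − £140.00 = £7,435.00
  7.23% × £7,435.00 = £537.55
Long-Term Care Levy: 1.2% × £7,435.00 = £89.22
Total: £537.55 + £89.22 = £626.77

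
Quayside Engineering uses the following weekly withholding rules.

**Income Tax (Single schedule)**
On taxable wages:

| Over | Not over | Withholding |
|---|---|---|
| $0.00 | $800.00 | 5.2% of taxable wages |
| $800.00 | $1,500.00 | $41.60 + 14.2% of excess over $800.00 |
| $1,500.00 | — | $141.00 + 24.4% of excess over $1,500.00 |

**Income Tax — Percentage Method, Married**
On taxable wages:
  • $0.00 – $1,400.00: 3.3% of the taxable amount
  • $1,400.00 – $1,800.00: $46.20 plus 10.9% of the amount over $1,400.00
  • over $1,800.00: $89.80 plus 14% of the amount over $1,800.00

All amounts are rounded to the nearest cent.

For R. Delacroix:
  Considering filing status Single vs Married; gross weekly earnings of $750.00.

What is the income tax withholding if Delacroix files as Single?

$39.00

Income Tax (Single): taxable = $750.00
  5.2% × $750.00 = $39.00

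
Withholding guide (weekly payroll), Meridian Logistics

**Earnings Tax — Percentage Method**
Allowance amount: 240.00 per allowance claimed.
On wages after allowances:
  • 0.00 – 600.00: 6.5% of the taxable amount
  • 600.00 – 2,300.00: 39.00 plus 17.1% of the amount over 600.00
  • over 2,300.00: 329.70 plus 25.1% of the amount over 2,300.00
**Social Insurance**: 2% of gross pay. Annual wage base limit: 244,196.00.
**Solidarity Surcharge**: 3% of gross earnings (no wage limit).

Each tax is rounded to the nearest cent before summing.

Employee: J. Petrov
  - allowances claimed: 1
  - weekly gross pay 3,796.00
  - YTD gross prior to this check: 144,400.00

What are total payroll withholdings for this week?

834.76

Earnings Tax: taxable = 3,796.00 − 1×240.00 = 3,556.00
  329.70 + 25.1% × (3,556.00 − 2,300.00) = 329.70 + 25.1% × 1,256.00 = 644.96
Social Insurance: 2% × 3,796.00 = 75.92
Solidarity Surcharge: 3% × 3,796.00 = 113.88
Total: 644.96 + 75.92 + 113.88 = 834.76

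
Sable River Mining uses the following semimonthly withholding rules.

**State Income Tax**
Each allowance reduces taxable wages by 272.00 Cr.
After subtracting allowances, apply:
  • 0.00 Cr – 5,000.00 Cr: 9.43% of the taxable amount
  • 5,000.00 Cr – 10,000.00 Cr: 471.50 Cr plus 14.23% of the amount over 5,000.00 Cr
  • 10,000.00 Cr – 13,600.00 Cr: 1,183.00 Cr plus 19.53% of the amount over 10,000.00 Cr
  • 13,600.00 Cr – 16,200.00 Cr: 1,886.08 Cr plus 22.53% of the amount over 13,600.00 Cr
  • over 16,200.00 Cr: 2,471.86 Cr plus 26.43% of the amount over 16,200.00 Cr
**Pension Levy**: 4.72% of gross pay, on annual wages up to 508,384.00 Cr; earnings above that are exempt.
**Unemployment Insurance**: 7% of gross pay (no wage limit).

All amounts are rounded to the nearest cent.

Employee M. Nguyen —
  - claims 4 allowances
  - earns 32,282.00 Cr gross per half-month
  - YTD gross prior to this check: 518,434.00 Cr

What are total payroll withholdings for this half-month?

State Income Tax: taxable = 32,282.00 Cr − 4×272.00 Cr = 31,194.00 Cr
  2,471.86 Cr + 26.43% × (31,194.00 Cr − 16,200.00 Cr) = 2,471.86 Cr + 26.43% × 14,994.00 Cr = 6,434.77 Cr
Pension Levy: YTD 518,434.00 Cr ≥ cap 508,384.00 Cr → 0.00 Cr
Unemployment Insurance: 7% × 32,282.00 Cr = 2,259.74 Cr
Total: 6,434.77 Cr + 0.00 Cr + 2,259.74 Cr = 8,694.51 Cr

8,694.51 Cr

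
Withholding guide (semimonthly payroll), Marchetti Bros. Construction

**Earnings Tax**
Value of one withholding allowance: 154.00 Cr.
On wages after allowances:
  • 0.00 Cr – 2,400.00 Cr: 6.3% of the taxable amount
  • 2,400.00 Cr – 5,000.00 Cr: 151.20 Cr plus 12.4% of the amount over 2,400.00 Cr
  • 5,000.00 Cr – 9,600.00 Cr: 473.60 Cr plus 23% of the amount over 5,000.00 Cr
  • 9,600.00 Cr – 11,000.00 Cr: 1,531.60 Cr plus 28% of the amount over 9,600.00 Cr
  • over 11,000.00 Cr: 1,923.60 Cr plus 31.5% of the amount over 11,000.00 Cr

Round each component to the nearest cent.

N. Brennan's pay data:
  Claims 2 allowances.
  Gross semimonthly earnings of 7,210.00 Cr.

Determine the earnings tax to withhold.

Earnings Tax: taxable = 7,210.00 Cr − 2×154.00 Cr = 6,902.00 Cr
  473.60 Cr + 23% × (6,902.00 Cr − 5,000.00 Cr) = 473.60 Cr + 23% × 1,902.00 Cr = 911.06 Cr

911.06 Cr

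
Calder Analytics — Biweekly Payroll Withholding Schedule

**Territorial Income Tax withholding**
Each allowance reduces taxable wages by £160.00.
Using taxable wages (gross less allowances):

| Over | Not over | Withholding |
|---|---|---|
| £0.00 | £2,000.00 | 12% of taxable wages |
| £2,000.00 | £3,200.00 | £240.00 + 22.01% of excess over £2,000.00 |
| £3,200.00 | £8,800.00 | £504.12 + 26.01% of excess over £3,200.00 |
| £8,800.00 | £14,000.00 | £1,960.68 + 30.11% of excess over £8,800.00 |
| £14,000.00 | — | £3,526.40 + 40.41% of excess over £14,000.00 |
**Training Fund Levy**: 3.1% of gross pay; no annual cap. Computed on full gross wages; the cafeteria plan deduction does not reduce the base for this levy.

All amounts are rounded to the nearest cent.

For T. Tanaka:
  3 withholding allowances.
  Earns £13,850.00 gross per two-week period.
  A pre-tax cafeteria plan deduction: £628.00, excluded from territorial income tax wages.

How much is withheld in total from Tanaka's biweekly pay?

Territorial Income Tax: taxable = £13,850.00 − £628.00 − 3×£160.00 = £12,742.00
  £1,960.68 + 30.11% × (£12,742.00 − £8,800.00) = £1,960.68 + 30.11% × £3,942.00 = £3,147.62
Training Fund Levy: 3.1% × £13,850.00 = £429.35
Total: £3,147.62 + £429.35 = £3,576.97

£3,576.97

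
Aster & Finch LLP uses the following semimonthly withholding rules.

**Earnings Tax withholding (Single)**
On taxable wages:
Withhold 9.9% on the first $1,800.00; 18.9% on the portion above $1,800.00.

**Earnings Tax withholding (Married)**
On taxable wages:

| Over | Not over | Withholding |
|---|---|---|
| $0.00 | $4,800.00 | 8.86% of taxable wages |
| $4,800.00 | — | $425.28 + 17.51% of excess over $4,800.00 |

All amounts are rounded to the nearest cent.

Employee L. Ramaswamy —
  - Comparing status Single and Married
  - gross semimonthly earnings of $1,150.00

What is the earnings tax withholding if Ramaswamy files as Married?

Earnings Tax (Married): taxable = $1,150.00
  8.86% × $1,150.00 = $101.89

$101.89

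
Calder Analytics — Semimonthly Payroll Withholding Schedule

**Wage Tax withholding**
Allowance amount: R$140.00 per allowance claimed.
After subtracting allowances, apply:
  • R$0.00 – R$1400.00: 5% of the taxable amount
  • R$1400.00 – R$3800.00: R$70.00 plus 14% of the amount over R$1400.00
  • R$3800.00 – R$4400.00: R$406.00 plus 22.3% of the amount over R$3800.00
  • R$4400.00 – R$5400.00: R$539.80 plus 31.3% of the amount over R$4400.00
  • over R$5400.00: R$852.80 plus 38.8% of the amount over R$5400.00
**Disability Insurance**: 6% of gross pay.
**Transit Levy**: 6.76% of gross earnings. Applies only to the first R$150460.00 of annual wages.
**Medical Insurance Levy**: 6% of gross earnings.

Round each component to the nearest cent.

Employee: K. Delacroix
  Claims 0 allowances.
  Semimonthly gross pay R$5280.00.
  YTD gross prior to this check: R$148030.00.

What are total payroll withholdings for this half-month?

R$1613.11

Wage Tax: taxable = R$5280.00
  R$539.80 + 31.3% × (R$5280.00 − R$4400.00) = R$539.80 + 31.3% × R$880.00 = R$815.24
Disability Insurance: 6% × R$5280.00 = R$316.80
Transit Levy: cap R$150460.00 − YTD R$148030.00 = R$2430.00 subject; 6.76% × R$2430.00 = R$164.27
Medical Insurance Levy: 6% × R$5280.00 = R$316.80
Total: R$815.24 + R$316.80 + R$164.27 + R$316.80 = R$1613.11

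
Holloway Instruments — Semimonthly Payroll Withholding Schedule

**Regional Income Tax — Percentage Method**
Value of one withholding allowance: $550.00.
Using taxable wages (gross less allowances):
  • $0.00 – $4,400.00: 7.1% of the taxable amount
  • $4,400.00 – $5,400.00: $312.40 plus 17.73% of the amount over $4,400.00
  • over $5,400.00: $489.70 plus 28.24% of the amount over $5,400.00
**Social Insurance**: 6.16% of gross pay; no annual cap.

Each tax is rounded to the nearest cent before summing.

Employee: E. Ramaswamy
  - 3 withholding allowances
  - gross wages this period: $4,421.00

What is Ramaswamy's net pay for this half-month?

$3,951.93

Regional Income Tax: taxable = $4,421.00 − 3×$550.00 = $2,771.00
  7.1% × $2,771.00 = $196.74
Social Insurance: 6.16% × $4,421.00 = $272.33
Total withheld: $196.74 + $272.33 = $469.07
Net pay: $4,421.00 − $469.07 = $3,951.93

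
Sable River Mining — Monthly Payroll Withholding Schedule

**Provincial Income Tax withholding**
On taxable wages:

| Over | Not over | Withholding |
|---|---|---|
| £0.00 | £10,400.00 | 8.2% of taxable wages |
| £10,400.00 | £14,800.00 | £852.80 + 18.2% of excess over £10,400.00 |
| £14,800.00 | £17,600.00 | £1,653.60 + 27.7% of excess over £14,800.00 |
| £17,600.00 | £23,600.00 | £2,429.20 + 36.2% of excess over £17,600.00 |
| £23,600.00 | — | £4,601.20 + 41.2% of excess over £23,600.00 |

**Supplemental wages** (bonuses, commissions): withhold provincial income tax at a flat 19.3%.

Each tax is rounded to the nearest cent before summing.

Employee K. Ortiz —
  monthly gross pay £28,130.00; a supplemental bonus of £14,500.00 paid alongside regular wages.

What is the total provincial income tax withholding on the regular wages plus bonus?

Provincial Income Tax: taxable = £28,130.00
  £4,601.20 + 41.2% × (£28,130.00 − £23,600.00) = £4,601.20 + 41.2% × £4,530.00 = £6,467.56
Supplemental (19.3% flat on bonus): 19.3% × £14,500.00 = £2,798.50
Total provincial income tax: £6,467.56 + £2,798.50 = £9,266.06

£9,266.06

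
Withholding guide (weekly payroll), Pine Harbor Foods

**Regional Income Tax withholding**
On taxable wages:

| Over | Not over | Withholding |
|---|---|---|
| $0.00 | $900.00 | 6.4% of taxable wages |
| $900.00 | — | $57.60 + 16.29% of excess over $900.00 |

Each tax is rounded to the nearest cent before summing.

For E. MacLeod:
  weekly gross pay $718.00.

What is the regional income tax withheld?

$45.95

Regional Income Tax: taxable = $718.00
  6.4% × $718.00 = $45.95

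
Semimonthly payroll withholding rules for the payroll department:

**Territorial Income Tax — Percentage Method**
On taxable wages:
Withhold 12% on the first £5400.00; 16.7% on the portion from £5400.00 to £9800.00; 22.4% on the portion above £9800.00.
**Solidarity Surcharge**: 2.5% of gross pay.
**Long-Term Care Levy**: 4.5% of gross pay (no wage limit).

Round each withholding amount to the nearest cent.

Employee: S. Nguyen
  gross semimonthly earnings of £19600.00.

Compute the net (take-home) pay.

Territorial Income Tax: taxable = £19600.00
  £1382.80 + 22.4% × (£19600.00 − £9800.00) = £1382.80 + 22.4% × £9800.00 = £3578.00
Solidarity Surcharge: 2.5% × £19600.00 = £490.00
Long-Term Care Levy: 4.5% × £19600.00 = £882.00
Total withheld: £3578.00 + £490.00 + £882.00 = £4950.00
Net pay: £19600.00 − £4950.00 = £14650.00

£14650.00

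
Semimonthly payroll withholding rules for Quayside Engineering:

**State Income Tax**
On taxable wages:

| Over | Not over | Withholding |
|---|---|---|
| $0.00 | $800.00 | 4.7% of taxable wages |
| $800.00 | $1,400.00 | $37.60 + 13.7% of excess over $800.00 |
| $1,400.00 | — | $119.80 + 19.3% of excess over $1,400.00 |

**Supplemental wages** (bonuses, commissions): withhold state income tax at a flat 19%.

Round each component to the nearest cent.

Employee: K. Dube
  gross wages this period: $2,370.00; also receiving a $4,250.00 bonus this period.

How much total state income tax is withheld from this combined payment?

State Income Tax: taxable = $2,370.00
  $119.80 + 19.3% × ($2,370.00 − $1,400.00) = $119.80 + 19.3% × $970.00 = $307.01
Supplemental (19% flat on bonus): 19% × $4,250.00 = $807.50
Total state income tax: $307.01 + $807.50 = $1,114.51

$1,114.51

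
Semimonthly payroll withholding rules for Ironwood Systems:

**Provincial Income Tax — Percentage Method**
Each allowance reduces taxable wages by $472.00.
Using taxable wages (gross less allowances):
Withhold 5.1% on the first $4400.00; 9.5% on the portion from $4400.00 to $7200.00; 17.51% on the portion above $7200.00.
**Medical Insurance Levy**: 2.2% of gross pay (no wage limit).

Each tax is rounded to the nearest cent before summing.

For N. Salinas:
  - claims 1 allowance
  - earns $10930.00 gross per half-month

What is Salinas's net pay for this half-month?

Provincial Income Tax: taxable = $10930.00 − 1×$472.00 = $10458.00
  $490.40 + 17.51% × ($10458.00 − $7200.00) = $490.40 + 17.51% × $3258.00 = $1060.88
Medical Insurance Levy: 2.2% × $10930.00 = $240.46
Total withheld: $1060.88 + $240.46 = $1301.34
Net pay: $10930.00 − $1301.34 = $9628.66

$9628.66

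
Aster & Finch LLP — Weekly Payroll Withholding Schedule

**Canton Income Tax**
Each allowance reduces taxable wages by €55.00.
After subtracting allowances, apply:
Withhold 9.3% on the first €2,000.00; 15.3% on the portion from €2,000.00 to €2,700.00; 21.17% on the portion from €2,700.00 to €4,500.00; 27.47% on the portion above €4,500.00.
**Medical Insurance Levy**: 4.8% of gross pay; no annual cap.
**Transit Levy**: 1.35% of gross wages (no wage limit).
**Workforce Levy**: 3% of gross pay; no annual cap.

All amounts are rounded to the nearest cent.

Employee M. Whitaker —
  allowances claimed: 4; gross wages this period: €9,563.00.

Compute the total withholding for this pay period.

Canton Income Tax: taxable = €9,563.00 − 4×€55.00 = €9,343.00
  €674.16 + 27.47% × (€9,343.00 − €4,500.00) = €674.16 + 27.47% × €4,843.00 = €2,004.53
Medical Insurance Levy: 4.8% × €9,563.00 = €459.02
Transit Levy: 1.35% × €9,563.00 = €129.10
Workforce Levy: 3% × €9,563.00 = €286.89
Total: €2,004.53 + €459.02 + €129.10 + €286.89 = €2,879.54

€2,879.54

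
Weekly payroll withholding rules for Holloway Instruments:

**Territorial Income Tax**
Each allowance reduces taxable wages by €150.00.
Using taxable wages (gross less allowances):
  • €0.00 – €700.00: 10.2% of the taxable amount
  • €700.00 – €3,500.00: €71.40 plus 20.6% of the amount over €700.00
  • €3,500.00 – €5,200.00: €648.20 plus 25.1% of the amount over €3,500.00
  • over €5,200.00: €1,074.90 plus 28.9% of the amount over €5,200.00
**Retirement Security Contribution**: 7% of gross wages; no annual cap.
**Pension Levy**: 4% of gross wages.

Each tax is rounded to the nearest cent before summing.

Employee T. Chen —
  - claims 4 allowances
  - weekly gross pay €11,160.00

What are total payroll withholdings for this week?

Territorial Income Tax: taxable = €11,160.00 − 4×€150.00 = €10,560.00
  €1,074.90 + 28.9% × (€10,560.00 − €5,200.00) = €1,074.90 + 28.9% × €5,360.00 = €2,623.94
Retirement Security Contribution: 7% × €11,160.00 = €781.20
Pension Levy: 4% × €11,160.00 = €446.40
Total: €2,623.94 + €781.20 + €446.40 = €3,851.54

€3,851.54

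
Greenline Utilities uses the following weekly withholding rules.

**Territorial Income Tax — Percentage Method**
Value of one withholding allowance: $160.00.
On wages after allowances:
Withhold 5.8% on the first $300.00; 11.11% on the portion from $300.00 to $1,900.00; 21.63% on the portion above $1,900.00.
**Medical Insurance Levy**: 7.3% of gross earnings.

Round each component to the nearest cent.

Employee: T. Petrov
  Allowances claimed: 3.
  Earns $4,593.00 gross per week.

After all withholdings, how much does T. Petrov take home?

Territorial Income Tax: taxable = $4,593.00 − 3×$160.00 = $4,113.00
  $195.16 + 21.63% × ($4,113.00 − $1,900.00) = $195.16 + 21.63% × $2,213.00 = $673.83
Medical Insurance Levy: 7.3% × $4,593.00 = $335.29
Total withheld: $673.83 + $335.29 = $1,009.12
Net pay: $4,593.00 − $1,009.12 = $3,583.88

$3,583.88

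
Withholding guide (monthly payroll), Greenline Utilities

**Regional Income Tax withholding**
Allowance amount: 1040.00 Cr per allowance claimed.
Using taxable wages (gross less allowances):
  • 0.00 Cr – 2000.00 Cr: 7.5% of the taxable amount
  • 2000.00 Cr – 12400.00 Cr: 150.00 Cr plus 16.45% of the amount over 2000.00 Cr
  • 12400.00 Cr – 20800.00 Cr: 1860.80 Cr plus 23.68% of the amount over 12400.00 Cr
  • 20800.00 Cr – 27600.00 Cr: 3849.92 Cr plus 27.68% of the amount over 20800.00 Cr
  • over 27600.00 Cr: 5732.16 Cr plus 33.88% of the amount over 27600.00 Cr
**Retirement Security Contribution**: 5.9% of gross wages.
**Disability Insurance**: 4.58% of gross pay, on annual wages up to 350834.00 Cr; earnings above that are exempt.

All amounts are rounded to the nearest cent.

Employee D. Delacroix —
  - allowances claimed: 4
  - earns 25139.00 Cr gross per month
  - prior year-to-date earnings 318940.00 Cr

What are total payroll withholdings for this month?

6534.04 Cr

Regional Income Tax: taxable = 25139.00 Cr − 4×1040.00 Cr = 20979.00 Cr
  3849.92 Cr + 27.68% × (20979.00 Cr − 20800.00 Cr) = 3849.92 Cr + 27.68% × 179.00 Cr = 3899.47 Cr
Retirement Security Contribution: 5.9% × 25139.00 Cr = 1483.20 Cr
Disability Insurance: 4.58% × 25139.00 Cr = 1151.37 Cr
Total: 3899.47 Cr + 1483.20 Cr + 1151.37 Cr = 6534.04 Cr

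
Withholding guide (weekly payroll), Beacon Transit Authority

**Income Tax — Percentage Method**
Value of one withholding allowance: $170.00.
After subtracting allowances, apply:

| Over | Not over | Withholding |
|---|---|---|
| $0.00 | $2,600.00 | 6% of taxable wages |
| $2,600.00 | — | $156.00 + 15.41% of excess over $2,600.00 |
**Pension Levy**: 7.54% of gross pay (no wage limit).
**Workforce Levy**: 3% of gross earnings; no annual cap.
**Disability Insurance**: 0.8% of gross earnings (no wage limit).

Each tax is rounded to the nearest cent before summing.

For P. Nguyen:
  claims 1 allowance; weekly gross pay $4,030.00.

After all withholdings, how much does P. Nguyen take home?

Income Tax: taxable = $4,030.00 − 1×$170.00 = $3,860.00
  $156.00 + 15.41% × ($3,860.00 − $2,600.00) = $156.00 + 15.41% × $1,260.00 = $350.17
Pension Levy: 7.54% × $4,030.00 = $303.86
Workforce Levy: 3% × $4,030.00 = $120.90
Disability Insurance: 0.8% × $4,030.00 = $32.24
Total withheld: $350.17 + $303.86 + $120.90 + $32.24 = $807.17
Net pay: $4,030.00 − $807.17 = $3,222.83

$3,222.83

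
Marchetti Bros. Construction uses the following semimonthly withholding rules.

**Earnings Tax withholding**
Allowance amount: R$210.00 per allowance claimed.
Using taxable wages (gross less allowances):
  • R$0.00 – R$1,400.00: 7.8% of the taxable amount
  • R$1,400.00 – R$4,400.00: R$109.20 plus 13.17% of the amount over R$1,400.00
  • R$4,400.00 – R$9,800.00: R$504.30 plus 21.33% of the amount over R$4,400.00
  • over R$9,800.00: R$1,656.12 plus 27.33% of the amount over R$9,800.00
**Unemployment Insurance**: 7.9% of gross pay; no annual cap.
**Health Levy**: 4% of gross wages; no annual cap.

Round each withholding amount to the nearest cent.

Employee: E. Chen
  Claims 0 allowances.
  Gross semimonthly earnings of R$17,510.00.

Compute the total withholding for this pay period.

R$5,846.95

Earnings Tax: taxable = R$17,510.00
  R$1,656.12 + 27.33% × (R$17,510.00 − R$9,800.00) = R$1,656.12 + 27.33% × R$7,710.00 = R$3,763.26
Unemployment Insurance: 7.9% × R$17,510.00 = R$1,383.29
Health Levy: 4% × R$17,510.00 = R$700.40
Total: R$3,763.26 + R$1,383.29 + R$700.40 = R$5,846.95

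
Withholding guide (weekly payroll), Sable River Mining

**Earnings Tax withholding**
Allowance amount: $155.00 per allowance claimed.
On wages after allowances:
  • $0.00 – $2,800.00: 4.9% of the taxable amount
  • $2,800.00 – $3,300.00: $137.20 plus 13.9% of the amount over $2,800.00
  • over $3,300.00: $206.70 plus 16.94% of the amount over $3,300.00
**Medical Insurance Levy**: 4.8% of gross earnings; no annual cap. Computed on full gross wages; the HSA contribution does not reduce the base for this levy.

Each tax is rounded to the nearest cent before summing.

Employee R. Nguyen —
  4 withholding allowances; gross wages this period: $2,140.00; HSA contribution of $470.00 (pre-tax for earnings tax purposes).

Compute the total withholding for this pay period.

$154.17

Earnings Tax: taxable = $2,140.00 − $470.00 − 4×$155.00 = $1,050.00
  4.9% × $1,050.00 = $51.45
Medical Insurance Levy: 4.8% × $2,140.00 = $102.72
Total: $51.45 + $102.72 = $154.17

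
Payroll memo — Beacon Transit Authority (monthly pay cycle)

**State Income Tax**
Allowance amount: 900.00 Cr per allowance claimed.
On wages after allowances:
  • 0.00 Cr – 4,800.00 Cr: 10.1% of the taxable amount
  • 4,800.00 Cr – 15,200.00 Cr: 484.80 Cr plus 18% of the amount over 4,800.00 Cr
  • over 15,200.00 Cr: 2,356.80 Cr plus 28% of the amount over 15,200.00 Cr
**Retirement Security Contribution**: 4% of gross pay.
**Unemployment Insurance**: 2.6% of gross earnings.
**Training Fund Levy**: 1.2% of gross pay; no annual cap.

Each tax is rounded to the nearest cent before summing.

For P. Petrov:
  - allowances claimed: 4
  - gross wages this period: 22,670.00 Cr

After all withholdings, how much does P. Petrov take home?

State Income Tax: taxable = 22,670.00 Cr − 4×900.00 Cr = 19,070.00 Cr
  2,356.80 Cr + 28% × (19,070.00 Cr − 15,200.00 Cr) = 2,356.80 Cr + 28% × 3,870.00 Cr = 3,440.40 Cr
Retirement Security Contribution: 4% × 22,670.00 Cr = 906.80 Cr
Unemployment Insurance: 2.6% × 22,670.00 Cr = 589.42 Cr
Training Fund Levy: 1.2% × 22,670.00 Cr = 272.04 Cr
Total withheld: 3,440.40 Cr + 906.80 Cr + 589.42 Cr + 272.04 Cr = 5,208.66 Cr
Net pay: 22,670.00 Cr − 5,208.66 Cr = 17,461.34 Cr

17,461.34 Cr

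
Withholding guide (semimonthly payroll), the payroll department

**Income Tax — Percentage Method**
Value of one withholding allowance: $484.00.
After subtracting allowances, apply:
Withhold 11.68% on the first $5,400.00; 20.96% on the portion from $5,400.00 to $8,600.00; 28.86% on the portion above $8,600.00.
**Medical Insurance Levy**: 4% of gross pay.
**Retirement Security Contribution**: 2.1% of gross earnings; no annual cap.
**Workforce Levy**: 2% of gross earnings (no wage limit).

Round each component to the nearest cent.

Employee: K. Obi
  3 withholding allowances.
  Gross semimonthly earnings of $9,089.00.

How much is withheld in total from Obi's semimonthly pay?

Income Tax: taxable = $9,089.00 − 3×$484.00 = $7,637.00
  $630.72 + 20.96% × ($7,637.00 − $5,400.00) = $630.72 + 20.96% × $2,237.00 = $1,099.60
Medical Insurance Levy: 4% × $9,089.00 = $363.56
Retirement Security Contribution: 2.1% × $9,089.00 = $190.87
Workforce Levy: 2% × $9,089.00 = $181.78
Total: $1,099.60 + $363.56 + $190.87 + $181.78 = $1,835.81

$1,835.81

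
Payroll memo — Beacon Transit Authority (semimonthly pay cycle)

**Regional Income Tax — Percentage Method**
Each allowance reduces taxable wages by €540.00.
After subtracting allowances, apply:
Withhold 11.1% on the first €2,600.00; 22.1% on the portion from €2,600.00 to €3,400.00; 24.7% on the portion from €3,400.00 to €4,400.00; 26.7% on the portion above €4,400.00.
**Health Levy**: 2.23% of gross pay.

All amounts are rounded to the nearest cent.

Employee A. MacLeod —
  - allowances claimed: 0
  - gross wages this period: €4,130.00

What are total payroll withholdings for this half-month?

€737.81

Regional Income Tax: taxable = €4,130.00
  €465.40 + 24.7% × (€4,130.00 − €3,400.00) = €465.40 + 24.7% × €730.00 = €645.71
Health Levy: 2.23% × €4,130.00 = €92.10
Total: €645.71 + €92.10 = €737.81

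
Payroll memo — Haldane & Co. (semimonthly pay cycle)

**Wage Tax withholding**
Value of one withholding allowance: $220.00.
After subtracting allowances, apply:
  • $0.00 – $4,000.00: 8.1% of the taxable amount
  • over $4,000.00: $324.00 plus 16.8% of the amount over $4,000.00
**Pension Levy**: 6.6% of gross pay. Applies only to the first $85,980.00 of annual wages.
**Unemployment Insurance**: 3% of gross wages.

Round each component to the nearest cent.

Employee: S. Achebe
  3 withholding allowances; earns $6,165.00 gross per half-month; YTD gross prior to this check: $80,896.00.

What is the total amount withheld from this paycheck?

$1,097.33

Wage Tax: taxable = $6,165.00 − 3×$220.00 = $5,505.00
  $324.00 + 16.8% × ($5,505.00 − $4,000.00) = $324.00 + 16.8% × $1,505.00 = $576.84
Pension Levy: cap $85,980.00 − YTD $80,896.00 = $5,084.00 subject; 6.6% × $5,084.00 = $335.54
Unemployment Insurance: 3% × $6,165.00 = $184.95
Total: $576.84 + $335.54 + $184.95 = $1,097.33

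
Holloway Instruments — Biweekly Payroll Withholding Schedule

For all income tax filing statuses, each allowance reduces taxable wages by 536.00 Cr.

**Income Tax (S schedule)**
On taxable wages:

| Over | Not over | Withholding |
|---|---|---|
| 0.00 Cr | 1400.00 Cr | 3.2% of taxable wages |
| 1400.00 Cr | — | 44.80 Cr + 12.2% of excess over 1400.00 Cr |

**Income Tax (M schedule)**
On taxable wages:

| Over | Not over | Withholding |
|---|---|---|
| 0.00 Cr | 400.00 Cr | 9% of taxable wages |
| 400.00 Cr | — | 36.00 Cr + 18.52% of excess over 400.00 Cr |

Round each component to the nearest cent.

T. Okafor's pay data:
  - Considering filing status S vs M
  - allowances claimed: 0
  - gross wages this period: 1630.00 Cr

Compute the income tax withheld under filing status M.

Income Tax (M): taxable = 1630.00 Cr
  36.00 Cr + 18.52% × (1630.00 Cr − 400.00 Cr) = 36.00 Cr + 18.52% × 1230.00 Cr = 263.80 Cr

263.80 Cr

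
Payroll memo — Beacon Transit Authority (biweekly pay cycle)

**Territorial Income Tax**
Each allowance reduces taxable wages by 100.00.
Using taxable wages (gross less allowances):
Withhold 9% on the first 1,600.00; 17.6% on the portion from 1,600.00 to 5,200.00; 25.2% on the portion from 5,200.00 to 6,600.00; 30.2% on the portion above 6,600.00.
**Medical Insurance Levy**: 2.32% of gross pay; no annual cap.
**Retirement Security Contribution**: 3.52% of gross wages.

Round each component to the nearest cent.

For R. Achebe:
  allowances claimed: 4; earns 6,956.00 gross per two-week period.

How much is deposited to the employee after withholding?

5,430.46

Territorial Income Tax: taxable = 6,956.00 − 4×100.00 = 6,556.00
  777.60 + 25.2% × (6,556.00 − 5,200.00) = 777.60 + 25.2% × 1,356.00 = 1,119.31
Medical Insurance Levy: 2.32% × 6,956.00 = 161.38
Retirement Security Contribution: 3.52% × 6,956.00 = 244.85
Total withheld: 1,119.31 + 161.38 + 244.85 = 1,525.54
Net pay: 6,956.00 − 1,525.54 = 5,430.46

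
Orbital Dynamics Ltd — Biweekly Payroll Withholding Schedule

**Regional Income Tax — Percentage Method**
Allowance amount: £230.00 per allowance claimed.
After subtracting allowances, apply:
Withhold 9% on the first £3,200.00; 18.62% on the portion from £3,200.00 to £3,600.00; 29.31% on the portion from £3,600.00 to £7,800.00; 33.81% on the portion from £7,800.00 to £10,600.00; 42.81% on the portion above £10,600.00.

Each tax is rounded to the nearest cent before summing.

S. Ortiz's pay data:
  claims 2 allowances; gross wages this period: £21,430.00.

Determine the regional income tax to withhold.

Regional Income Tax: taxable = £21,430.00 − 2×£230.00 = £20,970.00
  £2,540.18 + 42.81% × (£20,970.00 − £10,600.00) = £2,540.18 + 42.81% × £10,370.00 = £6,979.58

£6,979.58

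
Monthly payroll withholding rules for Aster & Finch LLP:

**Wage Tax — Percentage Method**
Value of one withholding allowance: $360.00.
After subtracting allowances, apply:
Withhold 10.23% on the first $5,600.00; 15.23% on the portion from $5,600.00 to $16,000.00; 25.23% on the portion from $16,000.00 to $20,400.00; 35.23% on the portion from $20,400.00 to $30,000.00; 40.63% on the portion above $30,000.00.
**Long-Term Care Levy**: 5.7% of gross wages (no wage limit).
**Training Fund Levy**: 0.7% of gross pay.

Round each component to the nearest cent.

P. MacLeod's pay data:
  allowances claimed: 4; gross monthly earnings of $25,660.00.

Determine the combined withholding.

$6,254.95

Wage Tax: taxable = $25,660.00 − 4×$360.00 = $24,220.00
  $3,266.92 + 35.23% × ($24,220.00 − $20,400.00) = $3,266.92 + 35.23% × $3,820.00 = $4,612.71
Long-Term Care Levy: 5.7% × $25,660.00 = $1,462.62
Training Fund Levy: 0.7% × $25,660.00 = $179.62
Total: $4,612.71 + $1,462.62 + $179.62 = $6,254.95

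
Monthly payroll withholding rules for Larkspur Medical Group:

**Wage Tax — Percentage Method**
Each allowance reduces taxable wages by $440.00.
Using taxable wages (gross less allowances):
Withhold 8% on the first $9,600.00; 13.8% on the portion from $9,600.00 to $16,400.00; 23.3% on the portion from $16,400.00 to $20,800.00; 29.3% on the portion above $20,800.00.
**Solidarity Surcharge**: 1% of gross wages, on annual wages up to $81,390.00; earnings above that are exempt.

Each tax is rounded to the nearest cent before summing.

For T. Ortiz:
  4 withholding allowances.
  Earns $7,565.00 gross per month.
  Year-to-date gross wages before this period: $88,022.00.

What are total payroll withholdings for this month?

$464.40

Wage Tax: taxable = $7,565.00 − 4×$440.00 = $5,805.00
  8% × $5,805.00 = $464.40
Solidarity Surcharge: YTD $88,022.00 ≥ cap $81,390.00 → $0.00
Total: $464.40 + $0.00 = $464.40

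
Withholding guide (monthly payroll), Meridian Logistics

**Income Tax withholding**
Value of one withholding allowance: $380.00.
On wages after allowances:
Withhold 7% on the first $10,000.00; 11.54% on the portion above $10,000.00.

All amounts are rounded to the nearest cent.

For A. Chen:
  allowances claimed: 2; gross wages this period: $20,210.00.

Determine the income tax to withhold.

Income Tax: taxable = $20,210.00 − 2×$380.00 = $19,450.00
  $700.00 + 11.54% × ($19,450.00 − $10,000.00) = $700.00 + 11.54% × $9,450.00 = $1,790.53

$1,790.53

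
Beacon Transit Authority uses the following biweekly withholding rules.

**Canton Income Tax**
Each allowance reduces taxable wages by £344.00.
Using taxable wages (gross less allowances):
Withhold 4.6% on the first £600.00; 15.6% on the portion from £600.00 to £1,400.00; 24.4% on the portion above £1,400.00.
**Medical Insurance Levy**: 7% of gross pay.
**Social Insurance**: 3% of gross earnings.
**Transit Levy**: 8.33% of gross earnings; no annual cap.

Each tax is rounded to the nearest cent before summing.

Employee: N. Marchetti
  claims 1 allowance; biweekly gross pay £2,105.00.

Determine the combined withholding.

£626.33

Canton Income Tax: taxable = £2,105.00 − 1×£344.00 = £1,761.00
  £152.40 + 24.4% × (£1,761.00 − £1,400.00) = £152.40 + 24.4% × £361.00 = £240.48
Medical Insurance Levy: 7% × £2,105.00 = £147.35
Social Insurance: 3% × £2,105.00 = £63.15
Transit Levy: 8.33% × £2,105.00 = £175.35
Total: £240.48 + £147.35 + £63.15 + £175.35 = £626.33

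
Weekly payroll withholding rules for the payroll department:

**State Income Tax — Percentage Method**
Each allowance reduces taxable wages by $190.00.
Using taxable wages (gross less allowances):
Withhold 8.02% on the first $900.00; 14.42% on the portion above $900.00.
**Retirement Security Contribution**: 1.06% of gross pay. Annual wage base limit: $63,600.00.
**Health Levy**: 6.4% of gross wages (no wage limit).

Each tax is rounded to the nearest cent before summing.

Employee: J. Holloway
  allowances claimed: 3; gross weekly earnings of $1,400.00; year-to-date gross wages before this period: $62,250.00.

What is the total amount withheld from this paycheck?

State Income Tax: taxable = $1,400.00 − 3×$190.00 = $830.00
  8.02% × $830.00 = $66.57
Retirement Security Contribution: cap $63,600.00 − YTD $62,250.00 = $1,350.00 subject; 1.06% × $1,350.00 = $14.31
Health Levy: 6.4% × $1,400.00 = $89.60
Total: $66.57 + $14.31 + $89.60 = $170.48

$170.48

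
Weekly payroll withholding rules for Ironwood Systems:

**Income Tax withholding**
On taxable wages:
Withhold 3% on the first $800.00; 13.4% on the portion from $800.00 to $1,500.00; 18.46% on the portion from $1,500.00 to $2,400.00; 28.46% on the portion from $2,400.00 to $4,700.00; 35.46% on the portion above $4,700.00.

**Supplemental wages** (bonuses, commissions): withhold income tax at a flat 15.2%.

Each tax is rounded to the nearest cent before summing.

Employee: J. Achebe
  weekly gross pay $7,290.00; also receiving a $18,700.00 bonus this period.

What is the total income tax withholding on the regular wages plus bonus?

$4,699.33

Income Tax: taxable = $7,290.00
  $938.52 + 35.46% × ($7,290.00 − $4,700.00) = $938.52 + 35.46% × $2,590.00 = $1,856.93
Supplemental (15.2% flat on bonus): 15.2% × $18,700.00 = $2,842.40
Total income tax: $1,856.93 + $2,842.40 = $4,699.33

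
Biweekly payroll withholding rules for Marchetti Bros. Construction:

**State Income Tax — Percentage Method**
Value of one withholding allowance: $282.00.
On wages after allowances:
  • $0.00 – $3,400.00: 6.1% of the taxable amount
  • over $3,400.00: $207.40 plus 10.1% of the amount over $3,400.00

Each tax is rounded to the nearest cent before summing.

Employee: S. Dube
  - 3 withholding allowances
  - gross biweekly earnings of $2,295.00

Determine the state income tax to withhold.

$88.39

State Income Tax: taxable = $2,295.00 − 3×$282.00 = $1,449.00
  6.1% × $1,449.00 = $88.39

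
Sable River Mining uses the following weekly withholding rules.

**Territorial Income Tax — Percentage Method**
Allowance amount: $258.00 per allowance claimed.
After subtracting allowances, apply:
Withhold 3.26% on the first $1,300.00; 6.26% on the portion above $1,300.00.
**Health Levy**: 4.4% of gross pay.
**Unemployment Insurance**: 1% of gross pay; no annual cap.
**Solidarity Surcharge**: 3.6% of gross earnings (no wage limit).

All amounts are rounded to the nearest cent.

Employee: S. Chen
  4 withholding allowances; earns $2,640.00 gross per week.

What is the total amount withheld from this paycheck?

Territorial Income Tax: taxable = $2,640.00 − 4×$258.00 = $1,608.00
  $42.38 + 6.26% × ($1,608.00 − $1,300.00) = $42.38 + 6.26% × $308.00 = $61.66
Health Levy: 4.4% × $2,640.00 = $116.16
Unemployment Insurance: 1% × $2,640.00 = $26.40
Solidarity Surcharge: 3.6% × $2,640.00 = $95.04
Total: $61.66 + $116.16 + $26.40 + $95.04 = $299.26

$299.26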